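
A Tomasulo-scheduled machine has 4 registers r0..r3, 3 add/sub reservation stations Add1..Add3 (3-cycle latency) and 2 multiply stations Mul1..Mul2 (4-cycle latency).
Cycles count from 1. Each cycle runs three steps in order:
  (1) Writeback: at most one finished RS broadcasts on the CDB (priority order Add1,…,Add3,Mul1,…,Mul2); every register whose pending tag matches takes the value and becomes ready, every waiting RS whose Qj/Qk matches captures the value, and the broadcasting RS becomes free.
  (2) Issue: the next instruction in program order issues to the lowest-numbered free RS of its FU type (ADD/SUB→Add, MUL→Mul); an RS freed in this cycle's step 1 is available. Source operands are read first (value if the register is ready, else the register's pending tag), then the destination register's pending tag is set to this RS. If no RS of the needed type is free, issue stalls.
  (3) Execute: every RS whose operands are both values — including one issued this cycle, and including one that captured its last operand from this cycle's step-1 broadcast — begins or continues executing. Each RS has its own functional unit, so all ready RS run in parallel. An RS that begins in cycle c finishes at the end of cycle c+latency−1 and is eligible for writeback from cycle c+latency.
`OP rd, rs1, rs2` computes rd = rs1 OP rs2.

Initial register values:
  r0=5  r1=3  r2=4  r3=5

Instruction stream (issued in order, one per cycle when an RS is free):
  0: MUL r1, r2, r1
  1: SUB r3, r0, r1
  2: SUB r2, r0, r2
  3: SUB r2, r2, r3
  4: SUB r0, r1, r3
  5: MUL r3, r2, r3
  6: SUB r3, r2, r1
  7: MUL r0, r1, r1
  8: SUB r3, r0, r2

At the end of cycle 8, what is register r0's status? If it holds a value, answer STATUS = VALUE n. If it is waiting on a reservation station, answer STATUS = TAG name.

c1: issue MUL r1<-Mul1 | r0:5,r1:Mul1,r2:4,r3:5
c2: issue SUB r3<-Add1 | r0:5,r1:Mul1,r2:4,r3:Add1
c3: issue SUB r2<-Add2 | r0:5,r1:Mul1,r2:Add2,r3:Add1
c4: issue SUB r2<-Add3 | r0:5,r1:Mul1,r2:Add3,r3:Add1
c5: CDB Mul1=12; stall | r0:5,r1:12,r2:Add3,r3:Add1
c6: CDB Add2=1; issue SUB r0<-Add2 | r0:Add2,r1:12,r2:Add3,r3:Add1
c7: issue MUL r3<-Mul1 | r0:Add2,r1:12,r2:Add3,r3:Mul1
c8: CDB Add1=-7; issue SUB r3<-Add1 | r0:Add2,r1:12,r2:Add3,r3:Add1

STATUS = TAG Add2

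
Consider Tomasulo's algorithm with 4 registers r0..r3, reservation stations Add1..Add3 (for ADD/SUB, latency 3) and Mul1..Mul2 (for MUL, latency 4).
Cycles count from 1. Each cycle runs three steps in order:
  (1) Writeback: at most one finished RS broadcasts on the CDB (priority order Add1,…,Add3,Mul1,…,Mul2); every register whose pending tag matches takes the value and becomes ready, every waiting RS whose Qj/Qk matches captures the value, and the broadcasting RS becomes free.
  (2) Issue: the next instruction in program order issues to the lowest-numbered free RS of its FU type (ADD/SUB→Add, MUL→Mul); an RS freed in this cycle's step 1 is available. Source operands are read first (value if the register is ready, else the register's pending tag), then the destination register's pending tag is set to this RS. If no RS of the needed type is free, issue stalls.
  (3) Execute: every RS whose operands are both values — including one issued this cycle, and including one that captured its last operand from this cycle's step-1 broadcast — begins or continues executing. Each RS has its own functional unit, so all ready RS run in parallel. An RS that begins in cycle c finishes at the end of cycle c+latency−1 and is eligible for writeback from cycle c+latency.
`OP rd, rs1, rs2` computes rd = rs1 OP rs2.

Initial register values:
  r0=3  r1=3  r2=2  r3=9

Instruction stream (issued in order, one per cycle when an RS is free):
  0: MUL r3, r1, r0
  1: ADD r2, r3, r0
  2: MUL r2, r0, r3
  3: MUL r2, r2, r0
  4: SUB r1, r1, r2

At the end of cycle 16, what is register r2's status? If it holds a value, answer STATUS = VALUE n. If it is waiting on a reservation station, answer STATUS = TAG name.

STATUS = VALUE 81

c1: issue MUL r3<-Mul1 | r0:3,r1:3,r2:2,r3:Mul1
c2: issue ADD r2<-Add1 | r0:3,r1:3,r2:Add1,r3:Mul1
c3: issue MUL r2<-Mul2 | r0:3,r1:3,r2:Mul2,r3:Mul1
c4: stall | r0:3,r1:3,r2:Mul2,r3:Mul1
c5: CDB Mul1=9; issue MUL r2<-Mul1 | r0:3,r1:3,r2:Mul1,r3:9
c6: issue SUB r1<-Add2 | r0:3,r1:Add2,r2:Mul1,r3:9
c7: - | r0:3,r1:Add2,r2:Mul1,r3:9
c8: CDB Add1=12 | r0:3,r1:Add2,r2:Mul1,r3:9
c9: CDB Mul2=27 | r0:3,r1:Add2,r2:Mul1,r3:9
c10: - | r0:3,r1:Add2,r2:Mul1,r3:9
c11: - | r0:3,r1:Add2,r2:Mul1,r3:9
c12: - | r0:3,r1:Add2,r2:Mul1,r3:9
c13: CDB Mul1=81 | r0:3,r1:Add2,r2:81,r3:9
c14: - | r0:3,r1:Add2,r2:81,r3:9
c15: - | r0:3,r1:Add2,r2:81,r3:9
c16: CDB Add2=-78 | r0:3,r1:-78,r2:81,r3:9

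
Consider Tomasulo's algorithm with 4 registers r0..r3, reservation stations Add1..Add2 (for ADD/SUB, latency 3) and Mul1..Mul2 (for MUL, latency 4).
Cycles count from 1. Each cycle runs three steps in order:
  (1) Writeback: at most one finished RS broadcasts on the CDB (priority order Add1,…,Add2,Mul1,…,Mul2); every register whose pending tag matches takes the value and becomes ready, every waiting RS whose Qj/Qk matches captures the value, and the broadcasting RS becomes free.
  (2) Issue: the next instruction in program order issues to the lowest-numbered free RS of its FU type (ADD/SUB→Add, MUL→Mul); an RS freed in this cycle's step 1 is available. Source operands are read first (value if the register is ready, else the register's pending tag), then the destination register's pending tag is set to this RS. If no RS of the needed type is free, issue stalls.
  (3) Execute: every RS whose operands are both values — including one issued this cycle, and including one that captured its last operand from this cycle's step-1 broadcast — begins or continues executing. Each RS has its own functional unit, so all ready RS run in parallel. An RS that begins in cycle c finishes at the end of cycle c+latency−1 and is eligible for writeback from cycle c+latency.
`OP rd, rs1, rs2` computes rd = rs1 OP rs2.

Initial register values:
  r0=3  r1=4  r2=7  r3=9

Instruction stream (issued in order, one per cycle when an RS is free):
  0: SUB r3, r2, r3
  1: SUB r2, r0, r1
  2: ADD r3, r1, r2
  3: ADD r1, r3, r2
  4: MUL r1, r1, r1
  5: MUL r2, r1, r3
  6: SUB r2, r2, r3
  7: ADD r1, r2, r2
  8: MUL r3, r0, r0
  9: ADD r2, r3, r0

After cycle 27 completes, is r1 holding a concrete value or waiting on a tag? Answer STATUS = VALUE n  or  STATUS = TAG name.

cycle 1: issue SUB r3<-Add1 // r0:3,r1:4,r2:7,r3:Add1
cycle 2: issue SUB r2<-Add2 // r0:3,r1:4,r2:Add2,r3:Add1
cycle 3: stall // r0:3,r1:4,r2:Add2,r3:Add1
cycle 4: CDB Add1=-2; issue ADD r3<-Add1 // r0:3,r1:4,r2:Add2,r3:Add1
cycle 5: CDB Add2=-1; issue ADD r1<-Add2 // r0:3,r1:Add2,r2:-1,r3:Add1
cycle 6: issue MUL r1<-Mul1 // r0:3,r1:Mul1,r2:-1,r3:Add1
cycle 7: issue MUL r2<-Mul2 // r0:3,r1:Mul1,r2:Mul2,r3:Add1
cycle 8: CDB Add1=3; issue SUB r2<-Add1 // r0:3,r1:Mul1,r2:Add1,r3:3
cycle 9: stall // r0:3,r1:Mul1,r2:Add1,r3:3
cycle 10: stall // r0:3,r1:Mul1,r2:Add1,r3:3
cycle 11: CDB Add2=2; issue ADD r1<-Add2 // r0:3,r1:Add2,r2:Add1,r3:3
cycle 12: stall // r0:3,r1:Add2,r2:Add1,r3:3
cycle 13: stall // r0:3,r1:Add2,r2:Add1,r3:3
cycle 14: stall // r0:3,r1:Add2,r2:Add1,r3:3
cycle 15: CDB Mul1=4; issue MUL r3<-Mul1 // r0:3,r1:Add2,r2:Add1,r3:Mul1
cycle 16: stall // r0:3,r1:Add2,r2:Add1,r3:Mul1
cycle 17: stall // r0:3,r1:Add2,r2:Add1,r3:Mul1
cycle 18: stall // r0:3,r1:Add2,r2:Add1,r3:Mul1
cycle 19: CDB Mul1=9; stall // r0:3,r1:Add2,r2:Add1,r3:9
cycle 20: CDB Mul2=12; stall // r0:3,r1:Add2,r2:Add1,r3:9
cycle 21: stall // r0:3,r1:Add2,r2:Add1,r3:9
cycle 22: stall // r0:3,r1:Add2,r2:Add1,r3:9
cycle 23: CDB Add1=9; issue ADD r2<-Add1 // r0:3,r1:Add2,r2:Add1,r3:9
cycle 24: - // r0:3,r1:Add2,r2:Add1,r3:9
cycle 25: - // r0:3,r1:Add2,r2:Add1,r3:9
cycle 26: CDB Add1=12 // r0:3,r1:Add2,r2:12,r3:9
cycle 27: CDB Add2=18 // r0:3,r1:18,r2:12,r3:9

STATUS = VALUE 18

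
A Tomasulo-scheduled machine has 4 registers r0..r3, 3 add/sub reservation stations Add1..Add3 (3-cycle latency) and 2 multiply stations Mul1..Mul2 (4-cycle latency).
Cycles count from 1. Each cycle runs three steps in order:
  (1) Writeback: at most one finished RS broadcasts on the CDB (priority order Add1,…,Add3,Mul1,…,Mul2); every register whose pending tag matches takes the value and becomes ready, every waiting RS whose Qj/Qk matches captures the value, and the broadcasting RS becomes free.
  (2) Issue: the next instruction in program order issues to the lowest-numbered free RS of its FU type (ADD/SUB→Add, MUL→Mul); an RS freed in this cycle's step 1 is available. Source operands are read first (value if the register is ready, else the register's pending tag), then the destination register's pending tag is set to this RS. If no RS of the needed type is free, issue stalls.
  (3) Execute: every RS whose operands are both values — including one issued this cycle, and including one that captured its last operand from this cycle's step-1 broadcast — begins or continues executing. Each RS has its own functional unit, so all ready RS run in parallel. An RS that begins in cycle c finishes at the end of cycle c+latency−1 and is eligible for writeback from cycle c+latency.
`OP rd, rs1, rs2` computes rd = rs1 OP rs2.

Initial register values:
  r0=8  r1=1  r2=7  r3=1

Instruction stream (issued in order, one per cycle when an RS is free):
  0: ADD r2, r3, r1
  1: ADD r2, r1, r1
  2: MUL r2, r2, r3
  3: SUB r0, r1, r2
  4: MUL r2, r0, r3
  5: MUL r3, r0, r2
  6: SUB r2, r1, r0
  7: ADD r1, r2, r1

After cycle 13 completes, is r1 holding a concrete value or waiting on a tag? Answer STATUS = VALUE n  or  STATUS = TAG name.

c1: issue ADD r2<-Add1 | r0:8,r1:1,r2:Add1,r3:1
c2: issue ADD r2<-Add2 | r0:8,r1:1,r2:Add2,r3:1
c3: issue MUL r2<-Mul1 | r0:8,r1:1,r2:Mul1,r3:1
c4: CDB Add1=2; issue SUB r0<-Add1 | r0:Add1,r1:1,r2:Mul1,r3:1
c5: CDB Add2=2; issue MUL r2<-Mul2 | r0:Add1,r1:1,r2:Mul2,r3:1
c6: stall | r0:Add1,r1:1,r2:Mul2,r3:1
c7: stall | r0:Add1,r1:1,r2:Mul2,r3:1
c8: stall | r0:Add1,r1:1,r2:Mul2,r3:1
c9: CDB Mul1=2; issue MUL r3<-Mul1 | r0:Add1,r1:1,r2:Mul2,r3:Mul1
c10: issue SUB r2<-Add2 | r0:Add1,r1:1,r2:Add2,r3:Mul1
c11: issue ADD r1<-Add3 | r0:Add1,r1:Add3,r2:Add2,r3:Mul1
c12: CDB Add1=-1 | r0:-1,r1:Add3,r2:Add2,r3:Mul1
c13: - | r0:-1,r1:Add3,r2:Add2,r3:Mul1

STATUS = TAG Add3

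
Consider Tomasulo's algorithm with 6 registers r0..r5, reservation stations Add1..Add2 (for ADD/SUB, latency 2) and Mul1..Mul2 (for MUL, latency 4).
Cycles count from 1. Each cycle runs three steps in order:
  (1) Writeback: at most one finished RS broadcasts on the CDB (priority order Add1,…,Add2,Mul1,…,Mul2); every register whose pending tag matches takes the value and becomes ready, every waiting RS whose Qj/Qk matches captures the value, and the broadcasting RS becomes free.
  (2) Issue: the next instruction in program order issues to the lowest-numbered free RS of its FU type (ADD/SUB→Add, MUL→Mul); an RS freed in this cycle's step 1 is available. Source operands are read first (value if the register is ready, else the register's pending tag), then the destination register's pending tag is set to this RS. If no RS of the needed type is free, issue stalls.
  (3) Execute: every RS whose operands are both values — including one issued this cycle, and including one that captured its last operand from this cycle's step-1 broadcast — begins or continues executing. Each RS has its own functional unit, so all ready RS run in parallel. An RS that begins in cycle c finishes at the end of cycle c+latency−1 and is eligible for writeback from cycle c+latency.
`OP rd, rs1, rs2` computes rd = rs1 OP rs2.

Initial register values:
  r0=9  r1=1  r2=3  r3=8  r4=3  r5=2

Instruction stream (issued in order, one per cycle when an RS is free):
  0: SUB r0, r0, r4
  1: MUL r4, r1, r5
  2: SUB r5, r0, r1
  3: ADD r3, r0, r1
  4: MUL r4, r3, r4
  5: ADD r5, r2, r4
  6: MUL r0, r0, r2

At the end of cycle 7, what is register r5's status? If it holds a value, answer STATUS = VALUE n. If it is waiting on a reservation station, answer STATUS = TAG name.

  c1: issue SUB r0<-Add1  regs: r0:Add1,r1:1,r2:3,r3:8,r4:3,r5:2
  c2: issue MUL r4<-Mul1  regs: r0:Add1,r1:1,r2:3,r3:8,r4:Mul1,r5:2
  c3: CDB Add1=6; issue SUB r5<-Add1  regs: r0:6,r1:1,r2:3,r3:8,r4:Mul1,r5:Add1
  c4: issue ADD r3<-Add2  regs: r0:6,r1:1,r2:3,r3:Add2,r4:Mul1,r5:Add1
  c5: CDB Add1=5; issue MUL r4<-Mul2  regs: r0:6,r1:1,r2:3,r3:Add2,r4:Mul2,r5:5
  c6: CDB Add2=7; issue ADD r5<-Add1  regs: r0:6,r1:1,r2:3,r3:7,r4:Mul2,r5:Add1
  c7: CDB Mul1=2; issue MUL r0<-Mul1  regs: r0:Mul1,r1:1,r2:3,r3:7,r4:Mul2,r5:Add1

STATUS = TAG Add1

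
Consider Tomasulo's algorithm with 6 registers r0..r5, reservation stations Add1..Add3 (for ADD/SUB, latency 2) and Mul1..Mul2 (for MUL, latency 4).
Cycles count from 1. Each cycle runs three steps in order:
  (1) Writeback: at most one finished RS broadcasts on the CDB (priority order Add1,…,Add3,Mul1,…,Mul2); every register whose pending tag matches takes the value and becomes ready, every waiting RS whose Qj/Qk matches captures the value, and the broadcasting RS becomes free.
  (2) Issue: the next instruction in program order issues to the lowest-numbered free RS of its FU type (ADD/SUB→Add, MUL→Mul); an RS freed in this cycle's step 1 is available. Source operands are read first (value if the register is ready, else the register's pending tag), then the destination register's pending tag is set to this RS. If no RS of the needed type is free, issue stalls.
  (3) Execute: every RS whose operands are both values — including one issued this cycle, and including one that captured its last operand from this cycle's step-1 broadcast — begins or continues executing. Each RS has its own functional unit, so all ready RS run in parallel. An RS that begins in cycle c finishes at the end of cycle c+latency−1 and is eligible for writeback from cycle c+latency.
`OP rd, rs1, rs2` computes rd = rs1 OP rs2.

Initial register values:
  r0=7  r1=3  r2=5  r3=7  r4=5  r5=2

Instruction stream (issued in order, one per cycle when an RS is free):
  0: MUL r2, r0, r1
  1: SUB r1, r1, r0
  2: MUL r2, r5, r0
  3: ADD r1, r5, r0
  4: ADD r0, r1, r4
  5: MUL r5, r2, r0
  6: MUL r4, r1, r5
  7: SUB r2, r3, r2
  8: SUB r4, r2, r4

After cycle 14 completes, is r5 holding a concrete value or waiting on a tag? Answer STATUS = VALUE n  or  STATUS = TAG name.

STATUS = VALUE 196

c1: issue MUL r2<-Mul1 | r0:7,r1:3,r2:Mul1,r3:7,r4:5,r5:2
c2: issue SUB r1<-Add1 | r0:7,r1:Add1,r2:Mul1,r3:7,r4:5,r5:2
c3: issue MUL r2<-Mul2 | r0:7,r1:Add1,r2:Mul2,r3:7,r4:5,r5:2
c4: CDB Add1=-4; issue ADD r1<-Add1 | r0:7,r1:Add1,r2:Mul2,r3:7,r4:5,r5:2
c5: CDB Mul1=21; issue ADD r0<-Add2 | r0:Add2,r1:Add1,r2:Mul2,r3:7,r4:5,r5:2
c6: CDB Add1=9; issue MUL r5<-Mul1 | r0:Add2,r1:9,r2:Mul2,r3:7,r4:5,r5:Mul1
c7: CDB Mul2=14; issue MUL r4<-Mul2 | r0:Add2,r1:9,r2:14,r3:7,r4:Mul2,r5:Mul1
c8: CDB Add2=14; issue SUB r2<-Add1 | r0:14,r1:9,r2:Add1,r3:7,r4:Mul2,r5:Mul1
c9: issue SUB r4<-Add2 | r0:14,r1:9,r2:Add1,r3:7,r4:Add2,r5:Mul1
c10: CDB Add1=-7 | r0:14,r1:9,r2:-7,r3:7,r4:Add2,r5:Mul1
c11: - | r0:14,r1:9,r2:-7,r3:7,r4:Add2,r5:Mul1
c12: CDB Mul1=196 | r0:14,r1:9,r2:-7,r3:7,r4:Add2,r5:196
c13: - | r0:14,r1:9,r2:-7,r3:7,r4:Add2,r5:196
c14: - | r0:14,r1:9,r2:-7,r3:7,r4:Add2,r5:196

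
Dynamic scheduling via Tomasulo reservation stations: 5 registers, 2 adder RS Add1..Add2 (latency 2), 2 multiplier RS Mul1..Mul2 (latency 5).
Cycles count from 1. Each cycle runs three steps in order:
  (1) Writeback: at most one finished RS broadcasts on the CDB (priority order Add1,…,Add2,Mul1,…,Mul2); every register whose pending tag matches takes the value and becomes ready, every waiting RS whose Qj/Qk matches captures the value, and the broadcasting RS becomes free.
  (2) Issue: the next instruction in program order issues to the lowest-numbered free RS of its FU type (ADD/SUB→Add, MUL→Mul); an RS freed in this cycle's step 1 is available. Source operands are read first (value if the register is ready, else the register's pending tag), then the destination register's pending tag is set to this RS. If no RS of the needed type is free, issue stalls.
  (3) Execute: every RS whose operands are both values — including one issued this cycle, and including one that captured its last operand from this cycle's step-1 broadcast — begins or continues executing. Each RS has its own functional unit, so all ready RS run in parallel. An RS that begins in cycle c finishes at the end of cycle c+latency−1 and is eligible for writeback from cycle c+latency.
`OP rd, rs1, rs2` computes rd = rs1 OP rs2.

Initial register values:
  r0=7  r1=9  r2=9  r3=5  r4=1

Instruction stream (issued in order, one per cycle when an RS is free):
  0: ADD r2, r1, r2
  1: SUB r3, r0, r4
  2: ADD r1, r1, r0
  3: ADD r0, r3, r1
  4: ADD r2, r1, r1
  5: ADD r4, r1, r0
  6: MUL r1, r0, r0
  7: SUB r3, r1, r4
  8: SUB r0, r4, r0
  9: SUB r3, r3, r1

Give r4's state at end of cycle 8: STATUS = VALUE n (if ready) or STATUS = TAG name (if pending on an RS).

STATUS = TAG Add1

cycle 1: issue ADD r2<-Add1 // r0:7,r1:9,r2:Add1,r3:5,r4:1
cycle 2: issue SUB r3<-Add2 // r0:7,r1:9,r2:Add1,r3:Add2,r4:1
cycle 3: CDB Add1=18; issue ADD r1<-Add1 // r0:7,r1:Add1,r2:18,r3:Add2,r4:1
cycle 4: CDB Add2=6; issue ADD r0<-Add2 // r0:Add2,r1:Add1,r2:18,r3:6,r4:1
cycle 5: CDB Add1=16; issue ADD r2<-Add1 // r0:Add2,r1:16,r2:Add1,r3:6,r4:1
cycle 6: stall // r0:Add2,r1:16,r2:Add1,r3:6,r4:1
cycle 7: CDB Add1=32; issue ADD r4<-Add1 // r0:Add2,r1:16,r2:32,r3:6,r4:Add1
cycle 8: CDB Add2=22; issue MUL r1<-Mul1 // r0:22,r1:Mul1,r2:32,r3:6,r4:Add1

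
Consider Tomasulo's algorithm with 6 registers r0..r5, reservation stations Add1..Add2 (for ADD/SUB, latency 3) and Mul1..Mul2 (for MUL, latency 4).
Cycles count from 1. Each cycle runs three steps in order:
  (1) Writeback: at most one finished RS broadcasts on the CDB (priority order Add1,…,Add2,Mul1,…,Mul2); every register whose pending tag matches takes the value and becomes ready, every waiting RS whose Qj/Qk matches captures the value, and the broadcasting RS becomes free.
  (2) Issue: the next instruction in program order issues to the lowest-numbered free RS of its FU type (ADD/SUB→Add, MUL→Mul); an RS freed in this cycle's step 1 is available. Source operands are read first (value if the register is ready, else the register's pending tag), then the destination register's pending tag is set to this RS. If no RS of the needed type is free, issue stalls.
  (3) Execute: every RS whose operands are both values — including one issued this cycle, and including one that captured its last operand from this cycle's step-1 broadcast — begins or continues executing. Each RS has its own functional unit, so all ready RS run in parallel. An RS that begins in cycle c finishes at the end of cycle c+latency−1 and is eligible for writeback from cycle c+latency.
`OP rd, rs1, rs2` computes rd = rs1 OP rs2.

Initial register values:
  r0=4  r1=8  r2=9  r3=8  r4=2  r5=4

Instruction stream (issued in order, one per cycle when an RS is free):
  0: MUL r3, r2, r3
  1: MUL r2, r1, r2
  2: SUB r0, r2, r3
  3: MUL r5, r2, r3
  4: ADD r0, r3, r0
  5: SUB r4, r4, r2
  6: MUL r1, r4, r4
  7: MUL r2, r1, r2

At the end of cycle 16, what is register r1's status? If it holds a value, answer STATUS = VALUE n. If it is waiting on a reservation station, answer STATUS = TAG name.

STATUS = VALUE 4900

  c1: issue MUL r3<-Mul1  regs: r0:4,r1:8,r2:9,r3:Mul1,r4:2,r5:4
  c2: issue MUL r2<-Mul2  regs: r0:4,r1:8,r2:Mul2,r3:Mul1,r4:2,r5:4
  c3: issue SUB r0<-Add1  regs: r0:Add1,r1:8,r2:Mul2,r3:Mul1,r4:2,r5:4
  c4: stall  regs: r0:Add1,r1:8,r2:Mul2,r3:Mul1,r4:2,r5:4
  c5: CDB Mul1=72; issue MUL r5<-Mul1  regs: r0:Add1,r1:8,r2:Mul2,r3:72,r4:2,r5:Mul1
  c6: CDB Mul2=72; issue ADD r0<-Add2  regs: r0:Add2,r1:8,r2:72,r3:72,r4:2,r5:Mul1
  c7: stall  regs: r0:Add2,r1:8,r2:72,r3:72,r4:2,r5:Mul1
  c8: stall  regs: r0:Add2,r1:8,r2:72,r3:72,r4:2,r5:Mul1
  c9: CDB Add1=0; issue SUB r4<-Add1  regs: r0:Add2,r1:8,r2:72,r3:72,r4:Add1,r5:Mul1
  c10: CDB Mul1=5184; issue MUL r1<-Mul1  regs: r0:Add2,r1:Mul1,r2:72,r3:72,r4:Add1,r5:5184
  c11: issue MUL r2<-Mul2  regs: r0:Add2,r1:Mul1,r2:Mul2,r3:72,r4:Add1,r5:5184
  c12: CDB Add1=-70  regs: r0:Add2,r1:Mul1,r2:Mul2,r3:72,r4:-70,r5:5184
  c13: CDB Add2=72  regs: r0:72,r1:Mul1,r2:Mul2,r3:72,r4:-70,r5:5184
  c14: -  regs: r0:72,r1:Mul1,r2:Mul2,r3:72,r4:-70,r5:5184
  c15: -  regs: r0:72,r1:Mul1,r2:Mul2,r3:72,r4:-70,r5:5184
  c16: CDB Mul1=4900  regs: r0:72,r1:4900,r2:Mul2,r3:72,r4:-70,r5:5184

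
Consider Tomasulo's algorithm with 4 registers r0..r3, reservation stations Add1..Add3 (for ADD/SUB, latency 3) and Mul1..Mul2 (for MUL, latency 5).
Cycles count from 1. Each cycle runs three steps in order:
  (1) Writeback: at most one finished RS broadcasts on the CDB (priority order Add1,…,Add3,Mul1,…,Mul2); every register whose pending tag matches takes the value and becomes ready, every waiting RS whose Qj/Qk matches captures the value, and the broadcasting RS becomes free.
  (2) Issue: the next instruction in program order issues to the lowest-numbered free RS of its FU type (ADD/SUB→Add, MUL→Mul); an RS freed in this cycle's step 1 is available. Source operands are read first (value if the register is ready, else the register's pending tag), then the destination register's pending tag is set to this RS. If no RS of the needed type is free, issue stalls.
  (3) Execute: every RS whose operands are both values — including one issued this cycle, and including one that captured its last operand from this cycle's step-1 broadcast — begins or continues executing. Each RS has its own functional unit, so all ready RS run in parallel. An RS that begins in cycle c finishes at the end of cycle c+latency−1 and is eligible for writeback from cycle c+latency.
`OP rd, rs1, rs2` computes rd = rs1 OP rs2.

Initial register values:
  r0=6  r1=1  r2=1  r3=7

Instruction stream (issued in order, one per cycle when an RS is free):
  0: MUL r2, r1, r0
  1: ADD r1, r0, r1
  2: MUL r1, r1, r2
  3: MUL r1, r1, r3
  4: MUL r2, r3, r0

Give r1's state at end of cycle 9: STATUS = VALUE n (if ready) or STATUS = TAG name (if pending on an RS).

cycle 1: issue MUL r2<-Mul1 // r0:6,r1:1,r2:Mul1,r3:7
cycle 2: issue ADD r1<-Add1 // r0:6,r1:Add1,r2:Mul1,r3:7
cycle 3: issue MUL r1<-Mul2 // r0:6,r1:Mul2,r2:Mul1,r3:7
cycle 4: stall // r0:6,r1:Mul2,r2:Mul1,r3:7
cycle 5: CDB Add1=7; stall // r0:6,r1:Mul2,r2:Mul1,r3:7
cycle 6: CDB Mul1=6; issue MUL r1<-Mul1 // r0:6,r1:Mul1,r2:6,r3:7
cycle 7: stall // r0:6,r1:Mul1,r2:6,r3:7
cycle 8: stall // r0:6,r1:Mul1,r2:6,r3:7
cycle 9: stall // r0:6,r1:Mul1,r2:6,r3:7

STATUS = TAG Mul1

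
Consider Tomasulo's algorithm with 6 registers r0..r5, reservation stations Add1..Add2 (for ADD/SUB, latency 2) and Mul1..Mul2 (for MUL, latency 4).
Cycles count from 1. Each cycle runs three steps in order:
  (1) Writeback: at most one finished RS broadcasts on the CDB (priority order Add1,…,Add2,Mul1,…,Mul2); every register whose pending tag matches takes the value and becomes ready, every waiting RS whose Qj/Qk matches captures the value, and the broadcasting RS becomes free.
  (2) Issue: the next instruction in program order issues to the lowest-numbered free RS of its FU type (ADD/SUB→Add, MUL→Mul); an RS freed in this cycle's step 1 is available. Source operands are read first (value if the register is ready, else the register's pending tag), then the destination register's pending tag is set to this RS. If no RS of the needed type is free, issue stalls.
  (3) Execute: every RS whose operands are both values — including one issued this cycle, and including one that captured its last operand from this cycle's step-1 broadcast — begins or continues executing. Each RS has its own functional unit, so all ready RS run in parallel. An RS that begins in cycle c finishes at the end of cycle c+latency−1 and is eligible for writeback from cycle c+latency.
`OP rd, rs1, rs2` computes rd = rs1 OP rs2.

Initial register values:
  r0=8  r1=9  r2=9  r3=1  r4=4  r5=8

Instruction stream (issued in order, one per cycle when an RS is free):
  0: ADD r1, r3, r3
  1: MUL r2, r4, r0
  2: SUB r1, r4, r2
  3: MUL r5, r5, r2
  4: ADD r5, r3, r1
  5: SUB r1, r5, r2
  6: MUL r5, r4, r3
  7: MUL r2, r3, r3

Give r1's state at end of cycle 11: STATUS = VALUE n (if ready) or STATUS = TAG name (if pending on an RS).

cycle 1: issue ADD r1<-Add1 // r0:8,r1:Add1,r2:9,r3:1,r4:4,r5:8
cycle 2: issue MUL r2<-Mul1 // r0:8,r1:Add1,r2:Mul1,r3:1,r4:4,r5:8
cycle 3: CDB Add1=2; issue SUB r1<-Add1 // r0:8,r1:Add1,r2:Mul1,r3:1,r4:4,r5:8
cycle 4: issue MUL r5<-Mul2 // r0:8,r1:Add1,r2:Mul1,r3:1,r4:4,r5:Mul2
cycle 5: issue ADD r5<-Add2 // r0:8,r1:Add1,r2:Mul1,r3:1,r4:4,r5:Add2
cycle 6: CDB Mul1=32; stall // r0:8,r1:Add1,r2:32,r3:1,r4:4,r5:Add2
cycle 7: stall // r0:8,r1:Add1,r2:32,r3:1,r4:4,r5:Add2
cycle 8: CDB Add1=-28; issue SUB r1<-Add1 // r0:8,r1:Add1,r2:32,r3:1,r4:4,r5:Add2
cycle 9: issue MUL r5<-Mul1 // r0:8,r1:Add1,r2:32,r3:1,r4:4,r5:Mul1
cycle 10: CDB Add2=-27; stall // r0:8,r1:Add1,r2:32,r3:1,r4:4,r5:Mul1
cycle 11: CDB Mul2=256; issue MUL r2<-Mul2 // r0:8,r1:Add1,r2:Mul2,r3:1,r4:4,r5:Mul1

STATUS = TAG Add1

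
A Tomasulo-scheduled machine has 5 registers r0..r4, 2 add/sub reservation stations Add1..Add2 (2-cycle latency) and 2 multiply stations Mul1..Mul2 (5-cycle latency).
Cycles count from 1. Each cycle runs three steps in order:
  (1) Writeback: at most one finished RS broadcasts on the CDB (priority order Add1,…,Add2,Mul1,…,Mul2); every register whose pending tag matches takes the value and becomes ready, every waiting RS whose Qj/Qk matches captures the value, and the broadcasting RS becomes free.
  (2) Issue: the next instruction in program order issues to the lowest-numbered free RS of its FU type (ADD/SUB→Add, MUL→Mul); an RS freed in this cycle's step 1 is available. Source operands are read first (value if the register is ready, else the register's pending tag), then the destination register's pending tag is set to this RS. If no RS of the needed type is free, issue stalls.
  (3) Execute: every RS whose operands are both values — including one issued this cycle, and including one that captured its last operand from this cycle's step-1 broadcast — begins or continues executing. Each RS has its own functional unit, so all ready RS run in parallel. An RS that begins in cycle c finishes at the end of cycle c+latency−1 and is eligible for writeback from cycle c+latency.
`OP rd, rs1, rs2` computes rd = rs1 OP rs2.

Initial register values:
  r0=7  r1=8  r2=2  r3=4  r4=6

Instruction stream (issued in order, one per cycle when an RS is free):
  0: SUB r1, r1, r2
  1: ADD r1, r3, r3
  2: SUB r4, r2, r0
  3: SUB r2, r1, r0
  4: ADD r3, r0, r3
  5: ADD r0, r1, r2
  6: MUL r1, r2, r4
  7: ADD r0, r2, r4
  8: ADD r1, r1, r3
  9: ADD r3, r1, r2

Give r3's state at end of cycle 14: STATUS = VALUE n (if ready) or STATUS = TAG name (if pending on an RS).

STATUS = TAG Add1

cycle 1: issue SUB r1<-Add1 // r0:7,r1:Add1,r2:2,r3:4,r4:6
cycle 2: issue ADD r1<-Add2 // r0:7,r1:Add2,r2:2,r3:4,r4:6
cycle 3: CDB Add1=6; issue SUB r4<-Add1 // r0:7,r1:Add2,r2:2,r3:4,r4:Add1
cycle 4: CDB Add2=8; issue SUB r2<-Add2 // r0:7,r1:8,r2:Add2,r3:4,r4:Add1
cycle 5: CDB Add1=-5; issue ADD r3<-Add1 // r0:7,r1:8,r2:Add2,r3:Add1,r4:-5
cycle 6: CDB Add2=1; issue ADD r0<-Add2 // r0:Add2,r1:8,r2:1,r3:Add1,r4:-5
cycle 7: CDB Add1=11; issue MUL r1<-Mul1 // r0:Add2,r1:Mul1,r2:1,r3:11,r4:-5
cycle 8: CDB Add2=9; issue ADD r0<-Add1 // r0:Add1,r1:Mul1,r2:1,r3:11,r4:-5
cycle 9: issue ADD r1<-Add2 // r0:Add1,r1:Add2,r2:1,r3:11,r4:-5
cycle 10: CDB Add1=-4; issue ADD r3<-Add1 // r0:-4,r1:Add2,r2:1,r3:Add1,r4:-5
cycle 11: - // r0:-4,r1:Add2,r2:1,r3:Add1,r4:-5
cycle 12: CDB Mul1=-5 // r0:-4,r1:Add2,r2:1,r3:Add1,r4:-5
cycle 13: - // r0:-4,r1:Add2,r2:1,r3:Add1,r4:-5
cycle 14: CDB Add2=6 // r0:-4,r1:6,r2:1,r3:Add1,r4:-5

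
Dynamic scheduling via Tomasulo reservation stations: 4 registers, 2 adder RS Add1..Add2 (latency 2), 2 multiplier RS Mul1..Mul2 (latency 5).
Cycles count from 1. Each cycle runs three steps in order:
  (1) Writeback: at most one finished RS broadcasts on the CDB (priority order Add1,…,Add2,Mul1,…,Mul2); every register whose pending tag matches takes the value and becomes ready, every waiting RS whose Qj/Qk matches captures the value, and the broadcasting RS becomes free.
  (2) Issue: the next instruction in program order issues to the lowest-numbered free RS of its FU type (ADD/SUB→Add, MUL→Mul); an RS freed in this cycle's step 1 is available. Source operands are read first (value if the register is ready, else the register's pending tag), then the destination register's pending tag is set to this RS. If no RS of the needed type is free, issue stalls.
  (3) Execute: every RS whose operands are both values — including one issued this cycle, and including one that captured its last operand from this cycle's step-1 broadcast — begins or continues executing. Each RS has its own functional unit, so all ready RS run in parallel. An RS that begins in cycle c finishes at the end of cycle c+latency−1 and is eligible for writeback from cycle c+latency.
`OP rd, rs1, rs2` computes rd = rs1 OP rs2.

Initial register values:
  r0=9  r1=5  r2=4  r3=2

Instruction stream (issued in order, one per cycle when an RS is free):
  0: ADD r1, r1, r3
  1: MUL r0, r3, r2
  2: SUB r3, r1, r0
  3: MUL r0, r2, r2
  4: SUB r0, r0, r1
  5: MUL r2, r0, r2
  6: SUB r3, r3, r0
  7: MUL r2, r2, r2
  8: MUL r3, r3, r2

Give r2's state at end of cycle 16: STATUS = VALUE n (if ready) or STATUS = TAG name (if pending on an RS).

  c1: issue ADD r1<-Add1  regs: r0:9,r1:Add1,r2:4,r3:2
  c2: issue MUL r0<-Mul1  regs: r0:Mul1,r1:Add1,r2:4,r3:2
  c3: CDB Add1=7; issue SUB r3<-Add1  regs: r0:Mul1,r1:7,r2:4,r3:Add1
  c4: issue MUL r0<-Mul2  regs: r0:Mul2,r1:7,r2:4,r3:Add1
  c5: issue SUB r0<-Add2  regs: r0:Add2,r1:7,r2:4,r3:Add1
  c6: stall  regs: r0:Add2,r1:7,r2:4,r3:Add1
  c7: CDB Mul1=8; issue MUL r2<-Mul1  regs: r0:Add2,r1:7,r2:Mul1,r3:Add1
  c8: stall  regs: r0:Add2,r1:7,r2:Mul1,r3:Add1
  c9: CDB Add1=-1; issue SUB r3<-Add1  regs: r0:Add2,r1:7,r2:Mul1,r3:Add1
  c10: CDB Mul2=16; issue MUL r2<-Mul2  regs: r0:Add2,r1:7,r2:Mul2,r3:Add1
  c11: stall  regs: r0:Add2,r1:7,r2:Mul2,r3:Add1
  c12: CDB Add2=9; stall  regs: r0:9,r1:7,r2:Mul2,r3:Add1
  c13: stall  regs: r0:9,r1:7,r2:Mul2,r3:Add1
  c14: CDB Add1=-10; stall  regs: r0:9,r1:7,r2:Mul2,r3:-10
  c15: stall  regs: r0:9,r1:7,r2:Mul2,r3:-10
  c16: stall  regs: r0:9,r1:7,r2:Mul2,r3:-10

STATUS = TAG Mul2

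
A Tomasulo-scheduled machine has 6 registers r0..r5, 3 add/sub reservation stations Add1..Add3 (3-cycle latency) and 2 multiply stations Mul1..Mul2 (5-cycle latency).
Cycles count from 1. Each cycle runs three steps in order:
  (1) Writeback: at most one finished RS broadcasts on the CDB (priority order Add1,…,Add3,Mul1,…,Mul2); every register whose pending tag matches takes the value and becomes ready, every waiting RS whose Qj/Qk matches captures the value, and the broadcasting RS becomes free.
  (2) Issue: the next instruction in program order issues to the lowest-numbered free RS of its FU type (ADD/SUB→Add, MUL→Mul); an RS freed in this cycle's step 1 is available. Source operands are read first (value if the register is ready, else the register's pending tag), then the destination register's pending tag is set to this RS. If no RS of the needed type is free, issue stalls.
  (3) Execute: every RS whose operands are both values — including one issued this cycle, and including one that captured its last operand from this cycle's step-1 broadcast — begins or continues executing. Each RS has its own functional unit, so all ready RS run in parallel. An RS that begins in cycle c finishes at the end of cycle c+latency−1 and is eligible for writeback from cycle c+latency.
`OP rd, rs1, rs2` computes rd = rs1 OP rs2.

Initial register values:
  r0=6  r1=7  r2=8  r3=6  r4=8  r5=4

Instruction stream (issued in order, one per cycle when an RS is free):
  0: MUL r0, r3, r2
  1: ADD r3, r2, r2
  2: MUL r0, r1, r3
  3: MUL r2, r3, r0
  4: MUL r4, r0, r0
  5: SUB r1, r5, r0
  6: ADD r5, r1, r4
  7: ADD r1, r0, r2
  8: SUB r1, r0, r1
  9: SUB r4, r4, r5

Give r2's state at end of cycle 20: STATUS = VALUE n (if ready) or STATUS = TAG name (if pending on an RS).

STATUS = VALUE 1792

  c1: issue MUL r0<-Mul1  regs: r0:Mul1,r1:7,r2:8,r3:6,r4:8,r5:4
  c2: issue ADD r3<-Add1  regs: r0:Mul1,r1:7,r2:8,r3:Add1,r4:8,r5:4
  c3: issue MUL r0<-Mul2  regs: r0:Mul2,r1:7,r2:8,r3:Add1,r4:8,r5:4
  c4: stall  regs: r0:Mul2,r1:7,r2:8,r3:Add1,r4:8,r5:4
  c5: CDB Add1=16; stall  regs: r0:Mul2,r1:7,r2:8,r3:16,r4:8,r5:4
  c6: CDB Mul1=48; issue MUL r2<-Mul1  regs: r0:Mul2,r1:7,r2:Mul1,r3:16,r4:8,r5:4
  c7: stall  regs: r0:Mul2,r1:7,r2:Mul1,r3:16,r4:8,r5:4
  c8: stall  regs: r0:Mul2,r1:7,r2:Mul1,r3:16,r4:8,r5:4
  c9: stall  regs: r0:Mul2,r1:7,r2:Mul1,r3:16,r4:8,r5:4
  c10: CDB Mul2=112; issue MUL r4<-Mul2  regs: r0:112,r1:7,r2:Mul1,r3:16,r4:Mul2,r5:4
  c11: issue SUB r1<-Add1  regs: r0:112,r1:Add1,r2:Mul1,r3:16,r4:Mul2,r5:4
  c12: issue ADD r5<-Add2  regs: r0:112,r1:Add1,r2:Mul1,r3:16,r4:Mul2,r5:Add2
  c13: issue ADD r1<-Add3  regs: r0:112,r1:Add3,r2:Mul1,r3:16,r4:Mul2,r5:Add2
  c14: CDB Add1=-108; issue SUB r1<-Add1  regs: r0:112,r1:Add1,r2:Mul1,r3:16,r4:Mul2,r5:Add2
  c15: CDB Mul1=1792; stall  regs: r0:112,r1:Add1,r2:1792,r3:16,r4:Mul2,r5:Add2
  c16: CDB Mul2=12544; stall  regs: r0:112,r1:Add1,r2:1792,r3:16,r4:12544,r5:Add2
  c17: stall  regs: r0:112,r1:Add1,r2:1792,r3:16,r4:12544,r5:Add2
  c18: CDB Add3=1904; issue SUB r4<-Add3  regs: r0:112,r1:Add1,r2:1792,r3:16,r4:Add3,r5:Add2
  c19: CDB Add2=12436  regs: r0:112,r1:Add1,r2:1792,r3:16,r4:Add3,r5:12436
  c20: -  regs: r0:112,r1:Add1,r2:1792,r3:16,r4:Add3,r5:12436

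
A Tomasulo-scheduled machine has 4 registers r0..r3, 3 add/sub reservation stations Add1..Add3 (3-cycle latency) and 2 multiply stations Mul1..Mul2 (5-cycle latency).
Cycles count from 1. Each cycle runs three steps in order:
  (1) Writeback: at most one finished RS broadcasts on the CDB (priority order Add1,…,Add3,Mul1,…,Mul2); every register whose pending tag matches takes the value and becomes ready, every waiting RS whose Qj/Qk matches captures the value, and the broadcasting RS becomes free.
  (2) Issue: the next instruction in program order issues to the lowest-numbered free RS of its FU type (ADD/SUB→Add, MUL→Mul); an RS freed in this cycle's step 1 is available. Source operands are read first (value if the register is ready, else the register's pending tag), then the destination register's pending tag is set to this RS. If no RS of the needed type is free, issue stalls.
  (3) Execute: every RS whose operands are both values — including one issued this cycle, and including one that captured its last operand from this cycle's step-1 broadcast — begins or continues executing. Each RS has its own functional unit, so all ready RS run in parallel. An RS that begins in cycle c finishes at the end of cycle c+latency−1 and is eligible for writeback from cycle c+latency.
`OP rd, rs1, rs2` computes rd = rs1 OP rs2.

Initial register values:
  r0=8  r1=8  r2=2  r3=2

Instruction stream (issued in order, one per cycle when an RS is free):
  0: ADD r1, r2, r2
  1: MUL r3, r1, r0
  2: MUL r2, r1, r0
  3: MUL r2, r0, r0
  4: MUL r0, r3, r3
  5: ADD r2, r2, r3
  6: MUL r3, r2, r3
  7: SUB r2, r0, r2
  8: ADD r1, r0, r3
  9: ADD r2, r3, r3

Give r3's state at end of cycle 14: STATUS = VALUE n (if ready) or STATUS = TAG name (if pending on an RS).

c1: issue ADD r1<-Add1 | r0:8,r1:Add1,r2:2,r3:2
c2: issue MUL r3<-Mul1 | r0:8,r1:Add1,r2:2,r3:Mul1
c3: issue MUL r2<-Mul2 | r0:8,r1:Add1,r2:Mul2,r3:Mul1
c4: CDB Add1=4; stall | r0:8,r1:4,r2:Mul2,r3:Mul1
c5: stall | r0:8,r1:4,r2:Mul2,r3:Mul1
c6: stall | r0:8,r1:4,r2:Mul2,r3:Mul1
c7: stall | r0:8,r1:4,r2:Mul2,r3:Mul1
c8: stall | r0:8,r1:4,r2:Mul2,r3:Mul1
c9: CDB Mul1=32; issue MUL r2<-Mul1 | r0:8,r1:4,r2:Mul1,r3:32
c10: CDB Mul2=32; issue MUL r0<-Mul2 | r0:Mul2,r1:4,r2:Mul1,r3:32
c11: issue ADD r2<-Add1 | r0:Mul2,r1:4,r2:Add1,r3:32
c12: stall | r0:Mul2,r1:4,r2:Add1,r3:32
c13: stall | r0:Mul2,r1:4,r2:Add1,r3:32
c14: CDB Mul1=64; issue MUL r3<-Mul1 | r0:Mul2,r1:4,r2:Add1,r3:Mul1

STATUS = TAG Mul1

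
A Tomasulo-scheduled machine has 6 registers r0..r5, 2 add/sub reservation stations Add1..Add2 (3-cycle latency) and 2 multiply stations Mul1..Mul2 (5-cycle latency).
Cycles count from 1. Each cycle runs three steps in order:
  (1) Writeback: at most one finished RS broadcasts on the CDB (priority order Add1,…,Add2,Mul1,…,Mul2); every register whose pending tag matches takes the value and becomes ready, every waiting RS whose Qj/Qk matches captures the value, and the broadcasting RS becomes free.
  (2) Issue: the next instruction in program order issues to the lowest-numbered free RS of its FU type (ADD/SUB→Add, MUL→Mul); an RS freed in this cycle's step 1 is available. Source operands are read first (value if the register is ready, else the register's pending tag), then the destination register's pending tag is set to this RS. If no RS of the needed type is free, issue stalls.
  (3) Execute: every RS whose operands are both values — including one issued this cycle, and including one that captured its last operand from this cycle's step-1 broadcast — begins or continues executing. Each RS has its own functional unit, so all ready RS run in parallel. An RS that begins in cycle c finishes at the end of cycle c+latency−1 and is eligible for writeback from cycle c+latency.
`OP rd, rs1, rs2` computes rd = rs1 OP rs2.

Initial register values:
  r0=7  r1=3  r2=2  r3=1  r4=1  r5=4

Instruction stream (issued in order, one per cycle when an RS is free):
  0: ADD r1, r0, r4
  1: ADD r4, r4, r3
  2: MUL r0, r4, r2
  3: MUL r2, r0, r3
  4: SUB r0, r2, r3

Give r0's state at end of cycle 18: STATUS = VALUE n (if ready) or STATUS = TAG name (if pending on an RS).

STATUS = VALUE 3

  c1: issue ADD r1<-Add1  regs: r0:7,r1:Add1,r2:2,r3:1,r4:1,r5:4
  c2: issue ADD r4<-Add2  regs: r0:7,r1:Add1,r2:2,r3:1,r4:Add2,r5:4
  c3: issue MUL r0<-Mul1  regs: r0:Mul1,r1:Add1,r2:2,r3:1,r4:Add2,r5:4
  c4: CDB Add1=8; issue MUL r2<-Mul2  regs: r0:Mul1,r1:8,r2:Mul2,r3:1,r4:Add2,r5:4
  c5: CDB Add2=2; issue SUB r0<-Add1  regs: r0:Add1,r1:8,r2:Mul2,r3:1,r4:2,r5:4
  c6: -  regs: r0:Add1,r1:8,r2:Mul2,r3:1,r4:2,r5:4
  c7: -  regs: r0:Add1,r1:8,r2:Mul2,r3:1,r4:2,r5:4
  c8: -  regs: r0:Add1,r1:8,r2:Mul2,r3:1,r4:2,r5:4
  c9: -  regs: r0:Add1,r1:8,r2:Mul2,r3:1,r4:2,r5:4
  c10: CDB Mul1=4  regs: r0:Add1,r1:8,r2:Mul2,r3:1,r4:2,r5:4
  c11: -  regs: r0:Add1,r1:8,r2:Mul2,r3:1,r4:2,r5:4
  c12: -  regs: r0:Add1,r1:8,r2:Mul2,r3:1,r4:2,r5:4
  c13: -  regs: r0:Add1,r1:8,r2:Mul2,r3:1,r4:2,r5:4
  c14: -  regs: r0:Add1,r1:8,r2:Mul2,r3:1,r4:2,r5:4
  c15: CDB Mul2=4  regs: r0:Add1,r1:8,r2:4,r3:1,r4:2,r5:4
  c16: -  regs: r0:Add1,r1:8,r2:4,r3:1,r4:2,r5:4
  c17: -  regs: r0:Add1,r1:8,r2:4,r3:1,r4:2,r5:4
  c18: CDB Add1=3  regs: r0:3,r1:8,r2:4,r3:1,r4:2,r5:4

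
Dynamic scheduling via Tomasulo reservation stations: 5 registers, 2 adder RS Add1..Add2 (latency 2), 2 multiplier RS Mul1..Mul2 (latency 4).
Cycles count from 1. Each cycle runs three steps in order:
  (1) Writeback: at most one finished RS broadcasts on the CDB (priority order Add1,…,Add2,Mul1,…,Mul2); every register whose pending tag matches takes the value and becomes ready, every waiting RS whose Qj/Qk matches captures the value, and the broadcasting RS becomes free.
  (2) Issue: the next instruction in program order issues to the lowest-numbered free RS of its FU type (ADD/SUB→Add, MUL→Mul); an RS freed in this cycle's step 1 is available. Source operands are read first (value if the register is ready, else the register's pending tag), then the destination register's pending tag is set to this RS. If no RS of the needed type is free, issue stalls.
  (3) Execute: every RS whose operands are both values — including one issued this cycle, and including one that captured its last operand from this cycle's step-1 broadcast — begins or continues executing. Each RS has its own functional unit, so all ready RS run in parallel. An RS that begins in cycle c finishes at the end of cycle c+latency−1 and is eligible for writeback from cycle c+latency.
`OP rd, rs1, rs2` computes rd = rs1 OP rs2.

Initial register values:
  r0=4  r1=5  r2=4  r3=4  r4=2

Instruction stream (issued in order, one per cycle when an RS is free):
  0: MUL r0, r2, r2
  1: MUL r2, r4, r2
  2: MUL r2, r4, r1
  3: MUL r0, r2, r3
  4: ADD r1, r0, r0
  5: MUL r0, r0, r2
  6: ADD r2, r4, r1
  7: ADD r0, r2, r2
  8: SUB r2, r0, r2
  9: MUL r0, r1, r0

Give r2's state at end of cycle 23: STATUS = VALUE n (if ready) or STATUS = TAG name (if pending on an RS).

STATUS = VALUE 82

c1: issue MUL r0<-Mul1 | r0:Mul1,r1:5,r2:4,r3:4,r4:2
c2: issue MUL r2<-Mul2 | r0:Mul1,r1:5,r2:Mul2,r3:4,r4:2
c3: stall | r0:Mul1,r1:5,r2:Mul2,r3:4,r4:2
c4: stall | r0:Mul1,r1:5,r2:Mul2,r3:4,r4:2
c5: CDB Mul1=16; issue MUL r2<-Mul1 | r0:16,r1:5,r2:Mul1,r3:4,r4:2
c6: CDB Mul2=8; issue MUL r0<-Mul2 | r0:Mul2,r1:5,r2:Mul1,r3:4,r4:2
c7: issue ADD r1<-Add1 | r0:Mul2,r1:Add1,r2:Mul1,r3:4,r4:2
c8: stall | r0:Mul2,r1:Add1,r2:Mul1,r3:4,r4:2
c9: CDB Mul1=10; issue MUL r0<-Mul1 | r0:Mul1,r1:Add1,r2:10,r3:4,r4:2
c10: issue ADD r2<-Add2 | r0:Mul1,r1:Add1,r2:Add2,r3:4,r4:2
c11: stall | r0:Mul1,r1:Add1,r2:Add2,r3:4,r4:2
c12: stall | r0:Mul1,r1:Add1,r2:Add2,r3:4,r4:2
c13: CDB Mul2=40; stall | r0:Mul1,r1:Add1,r2:Add2,r3:4,r4:2
c14: stall | r0:Mul1,r1:Add1,r2:Add2,r3:4,r4:2
c15: CDB Add1=80; issue ADD r0<-Add1 | r0:Add1,r1:80,r2:Add2,r3:4,r4:2
c16: stall | r0:Add1,r1:80,r2:Add2,r3:4,r4:2
c17: CDB Add2=82; issue SUB r2<-Add2 | r0:Add1,r1:80,r2:Add2,r3:4,r4:2
c18: CDB Mul1=400; issue MUL r0<-Mul1 | r0:Mul1,r1:80,r2:Add2,r3:4,r4:2
c19: CDB Add1=164 | r0:Mul1,r1:80,r2:Add2,r3:4,r4:2
c20: - | r0:Mul1,r1:80,r2:Add2,r3:4,r4:2
c21: CDB Add2=82 | r0:Mul1,r1:80,r2:82,r3:4,r4:2
c22: - | r0:Mul1,r1:80,r2:82,r3:4,r4:2
c23: CDB Mul1=13120 | r0:13120,r1:80,r2:82,r3:4,r4:2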